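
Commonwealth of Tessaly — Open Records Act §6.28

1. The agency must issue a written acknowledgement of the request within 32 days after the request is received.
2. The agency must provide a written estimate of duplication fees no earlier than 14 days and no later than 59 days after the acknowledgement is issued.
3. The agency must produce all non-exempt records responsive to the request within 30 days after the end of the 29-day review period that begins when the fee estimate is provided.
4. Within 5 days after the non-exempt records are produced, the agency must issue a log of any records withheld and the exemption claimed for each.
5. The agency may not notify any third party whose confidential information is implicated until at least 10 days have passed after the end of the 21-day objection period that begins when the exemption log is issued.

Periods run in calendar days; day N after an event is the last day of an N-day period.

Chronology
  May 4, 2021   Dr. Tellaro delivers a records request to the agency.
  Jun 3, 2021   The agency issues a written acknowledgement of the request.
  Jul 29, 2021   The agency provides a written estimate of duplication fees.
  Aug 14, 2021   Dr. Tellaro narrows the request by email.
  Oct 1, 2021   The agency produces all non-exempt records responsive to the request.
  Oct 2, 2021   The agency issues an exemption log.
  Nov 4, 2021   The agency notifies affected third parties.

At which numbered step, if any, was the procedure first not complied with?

(1) due by May 4, 2021 + 32 days = Jun 5, 2021; Jun 3, 2021 is within that limit.
(2) the permitted window runs from Jun 3, 2021 + 14 = Jun 17, 2021 to Jun 3, 2021 + 59 = Aug 1, 2021; Jul 29, 2021 falls inside that range.
(3) due by Aug 27, 2021 + 30 days = Sep 26, 2021; done Oct 1, 2021 — 5 days late.
No need to go further; step 3 was not satisfied.

Step 3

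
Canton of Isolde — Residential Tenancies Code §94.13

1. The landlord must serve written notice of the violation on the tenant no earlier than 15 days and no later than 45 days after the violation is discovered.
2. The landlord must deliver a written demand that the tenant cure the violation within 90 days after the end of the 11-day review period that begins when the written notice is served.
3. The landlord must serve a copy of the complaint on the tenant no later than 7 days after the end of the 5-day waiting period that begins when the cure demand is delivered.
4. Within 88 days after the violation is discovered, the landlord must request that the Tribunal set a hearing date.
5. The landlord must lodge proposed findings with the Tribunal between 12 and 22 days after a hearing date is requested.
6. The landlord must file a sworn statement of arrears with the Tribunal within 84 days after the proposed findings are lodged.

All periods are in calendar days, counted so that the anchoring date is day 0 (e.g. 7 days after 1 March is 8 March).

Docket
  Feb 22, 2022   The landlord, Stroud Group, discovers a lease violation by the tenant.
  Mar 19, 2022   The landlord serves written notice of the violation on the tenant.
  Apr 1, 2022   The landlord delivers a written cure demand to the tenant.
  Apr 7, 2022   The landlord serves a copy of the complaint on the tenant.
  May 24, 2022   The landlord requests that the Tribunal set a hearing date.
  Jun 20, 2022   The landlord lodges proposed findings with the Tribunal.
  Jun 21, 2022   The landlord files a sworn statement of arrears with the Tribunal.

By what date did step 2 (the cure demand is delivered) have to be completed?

Jun 28, 2022

The written notice is served on Mar 19, 2022; the 11-day review period therefore ends Mar 30, 2022, and step 2 runs from that date. 90 days after Mar 30, 2022 is Jun 28, 2022.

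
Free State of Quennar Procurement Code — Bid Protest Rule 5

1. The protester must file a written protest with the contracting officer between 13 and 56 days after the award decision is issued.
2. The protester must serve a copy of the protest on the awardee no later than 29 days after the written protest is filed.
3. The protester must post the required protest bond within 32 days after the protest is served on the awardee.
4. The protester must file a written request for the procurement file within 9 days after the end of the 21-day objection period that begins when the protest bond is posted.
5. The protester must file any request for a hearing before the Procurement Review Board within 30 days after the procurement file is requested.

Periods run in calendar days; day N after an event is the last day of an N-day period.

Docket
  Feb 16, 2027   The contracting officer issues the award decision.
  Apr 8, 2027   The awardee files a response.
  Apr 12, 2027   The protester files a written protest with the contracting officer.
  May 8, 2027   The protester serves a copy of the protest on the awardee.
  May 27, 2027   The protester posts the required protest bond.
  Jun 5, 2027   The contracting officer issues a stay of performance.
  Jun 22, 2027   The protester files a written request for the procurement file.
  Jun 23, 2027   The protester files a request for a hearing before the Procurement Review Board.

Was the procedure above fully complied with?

Yes

Step 1 — 13 and 56 days from Feb 16, 2027 (when the award decision is issued) are Mar 1, 2027 and Apr 13, 2027 respectively; Apr 12, 2027 falls inside that range.
Step 2 — counting 29 days from Apr 12, 2027 (when the written protest is filed) gives a deadline of May 11, 2027; May 8, 2027 is within that limit.
Step 3 — counting 32 days from May 8, 2027 (when the protest is served on the awardee) gives a deadline of Jun 9, 2027; done May 27, 2027 — timely.
Step 4 — counting 9 days from Jun 17, 2027 (end of the 21-day objection period, which began when the protest bond is posted on May 27, 2027) gives a deadline of Jun 26, 2027; completed Jun 22, 2027, before the deadline.
Step 5 — counting 30 days from Jun 22, 2027 (when the procurement file is requested) gives a deadline of Jul 22, 2027; completed Jun 23, 2027, before the deadline.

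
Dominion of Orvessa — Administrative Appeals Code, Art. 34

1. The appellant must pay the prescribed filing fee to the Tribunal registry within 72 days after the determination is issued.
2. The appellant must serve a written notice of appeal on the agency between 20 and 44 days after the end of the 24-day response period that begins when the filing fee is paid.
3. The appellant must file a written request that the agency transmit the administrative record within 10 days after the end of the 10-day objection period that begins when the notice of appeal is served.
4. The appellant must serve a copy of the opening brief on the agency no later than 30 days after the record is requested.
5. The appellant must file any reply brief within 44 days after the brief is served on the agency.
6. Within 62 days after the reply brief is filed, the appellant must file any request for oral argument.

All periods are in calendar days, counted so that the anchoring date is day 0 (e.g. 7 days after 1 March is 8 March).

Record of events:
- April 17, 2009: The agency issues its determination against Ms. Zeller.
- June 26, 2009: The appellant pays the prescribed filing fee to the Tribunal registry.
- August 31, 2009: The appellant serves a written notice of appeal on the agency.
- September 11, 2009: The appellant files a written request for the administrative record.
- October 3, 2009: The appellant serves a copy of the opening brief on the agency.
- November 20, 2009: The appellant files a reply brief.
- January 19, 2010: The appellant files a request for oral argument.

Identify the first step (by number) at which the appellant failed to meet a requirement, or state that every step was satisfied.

Step 5

Step 1 — counting 72 days from April 17, 2009 (when the determination is issued) gives a deadline of June 28, 2009; June 26, 2009 is within that limit.
Step 2 — 20 and 44 days from July 20, 2009 (end of the 24-day response period, which began when the filing fee is paid on June 26, 2009) are August 9, 2009 and September 2, 2009 respectively; done August 31, 2009, which is between those dates.
Step 3 — counting 10 days from September 10, 2009 (end of the 10-day objection period, which began when the notice of appeal is served on August 31, 2009) gives a deadline of September 20, 2009; completed September 11, 2009, before the deadline.
Step 4 — counting 30 days from September 11, 2009 (when the record is requested) gives a deadline of October 11, 2009; October 3, 2009 is within that limit.
Step 5 — counting 44 days from October 3, 2009 (when the brief is served on the agency) gives a deadline of November 16, 2009; November 20, 2009 misses that deadline by 4 days.
Later steps need not be reached.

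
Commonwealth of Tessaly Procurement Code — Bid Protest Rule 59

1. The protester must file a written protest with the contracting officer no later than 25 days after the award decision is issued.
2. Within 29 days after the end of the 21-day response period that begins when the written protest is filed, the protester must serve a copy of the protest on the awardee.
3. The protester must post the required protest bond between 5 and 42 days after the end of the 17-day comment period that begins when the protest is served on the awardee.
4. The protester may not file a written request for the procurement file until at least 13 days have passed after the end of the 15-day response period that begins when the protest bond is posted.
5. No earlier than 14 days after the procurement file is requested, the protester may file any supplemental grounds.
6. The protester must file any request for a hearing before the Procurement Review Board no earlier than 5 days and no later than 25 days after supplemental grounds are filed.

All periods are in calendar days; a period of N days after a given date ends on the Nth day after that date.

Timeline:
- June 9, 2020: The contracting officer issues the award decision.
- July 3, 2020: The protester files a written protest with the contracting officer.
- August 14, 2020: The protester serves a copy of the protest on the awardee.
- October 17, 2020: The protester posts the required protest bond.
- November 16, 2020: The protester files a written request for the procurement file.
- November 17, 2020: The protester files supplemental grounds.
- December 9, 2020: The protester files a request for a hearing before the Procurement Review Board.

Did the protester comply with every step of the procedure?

No

Step 1 — counting 25 days from June 9, 2020 (when the award decision is issued) gives a deadline of July 4, 2020; July 3, 2020 is within that limit.
Step 2 — counting 29 days from July 24, 2020 (end of the 21-day response period, which began when the written protest is filed on July 3, 2020) gives a deadline of August 22, 2020; done August 14, 2020 — timely.
Step 3 — 5 and 42 days from August 31, 2020 (end of the 17-day comment period, which began when the protest is served on the awardee on August 14, 2020) are September 5, 2020 and October 12, 2020 respectively; October 17, 2020 is 5 days past the end of the window.
No need to go further; step 3 was not satisfied.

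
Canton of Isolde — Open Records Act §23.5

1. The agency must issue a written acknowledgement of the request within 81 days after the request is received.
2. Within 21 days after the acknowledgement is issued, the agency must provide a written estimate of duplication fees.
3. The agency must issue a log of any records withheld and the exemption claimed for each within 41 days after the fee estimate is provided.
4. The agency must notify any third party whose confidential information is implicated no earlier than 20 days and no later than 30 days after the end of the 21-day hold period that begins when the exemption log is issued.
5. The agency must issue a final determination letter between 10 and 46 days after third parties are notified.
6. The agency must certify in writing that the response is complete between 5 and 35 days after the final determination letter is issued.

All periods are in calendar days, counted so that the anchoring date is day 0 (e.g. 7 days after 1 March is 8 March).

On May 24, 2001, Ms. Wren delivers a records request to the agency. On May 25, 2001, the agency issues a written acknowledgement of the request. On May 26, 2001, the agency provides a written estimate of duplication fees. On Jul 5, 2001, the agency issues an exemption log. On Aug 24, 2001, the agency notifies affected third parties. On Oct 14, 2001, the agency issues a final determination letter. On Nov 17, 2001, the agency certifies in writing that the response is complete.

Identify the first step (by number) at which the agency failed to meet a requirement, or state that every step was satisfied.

Step 5

(1) due by May 24, 2001 + 81 days = Aug 13, 2001; done May 25, 2001 — timely.
(2) due by May 25, 2001 + 21 days = Jun 15, 2001; May 26, 2001 is within that limit.
(3) due by May 26, 2001 + 41 days = Jul 6, 2001; completed Jul 5, 2001, before the deadline.
(4) the permitted window runs from Jul 26, 2001 + 20 = Aug 15, 2001 to Jul 26, 2001 + 30 = Aug 25, 2001; done Aug 24, 2001, which is between those dates.
(5) the permitted window runs from Aug 24, 2001 + 10 = Sep 3, 2001 to Aug 24, 2001 + 46 = Oct 9, 2001; done Oct 14, 2001 — 5 days after the window closed.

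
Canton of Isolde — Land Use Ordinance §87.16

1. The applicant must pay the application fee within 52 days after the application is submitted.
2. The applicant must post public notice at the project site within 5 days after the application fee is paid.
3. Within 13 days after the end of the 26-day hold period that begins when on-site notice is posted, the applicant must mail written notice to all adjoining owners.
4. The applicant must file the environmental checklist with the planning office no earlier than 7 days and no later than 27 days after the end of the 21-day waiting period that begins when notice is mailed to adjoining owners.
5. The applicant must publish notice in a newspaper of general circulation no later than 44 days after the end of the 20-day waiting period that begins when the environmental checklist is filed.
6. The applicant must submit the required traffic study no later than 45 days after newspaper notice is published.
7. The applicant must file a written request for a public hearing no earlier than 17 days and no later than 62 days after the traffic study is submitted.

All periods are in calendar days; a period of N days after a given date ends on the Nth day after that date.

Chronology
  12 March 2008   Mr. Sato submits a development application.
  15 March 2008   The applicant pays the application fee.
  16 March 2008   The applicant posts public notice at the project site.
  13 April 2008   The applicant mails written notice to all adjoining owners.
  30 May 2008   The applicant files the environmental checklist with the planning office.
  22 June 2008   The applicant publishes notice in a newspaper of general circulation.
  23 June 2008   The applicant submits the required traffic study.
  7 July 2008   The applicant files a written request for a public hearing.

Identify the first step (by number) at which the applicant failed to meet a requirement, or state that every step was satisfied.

Step 7

Step 1: 52 days after 12 March 2008 (when the application is submitted) is 3 May 2008; 15 March 2008 is within that limit.
Step 2: 5 days after 15 March 2008 (when the application fee is paid) is 20 March 2008; done 16 March 2008 — timely.
Step 3: 13 days after 11 April 2008 (end of the 26-day hold period, which began when on-site notice is posted on 16 March 2008) is 24 April 2008; completed 13 April 2008, before the deadline.
Step 4: the window is 7–27 days after 4 May 2008 (end of the 21-day waiting period, which began when notice is mailed to adjoining owners on 13 April 2008), so 11 May 2008 through 31 May 2008; 30 May 2008 falls inside that range.
Step 5: 44 days after 19 June 2008 (end of the 20-day waiting period, which began when the environmental checklist is filed on 30 May 2008) is 2 August 2008; completed 22 June 2008, before the deadline.
Step 6: 45 days after 22 June 2008 (when newspaper notice is published) is 6 August 2008; completed 23 June 2008, before the deadline.
Step 7: the window is 17–62 days after 23 June 2008 (when the traffic study is submitted), so 10 July 2008 through 24 August 2008; done 7 July 2008 — 3 days before the window opened.
The procedure was therefore not followed at step 7.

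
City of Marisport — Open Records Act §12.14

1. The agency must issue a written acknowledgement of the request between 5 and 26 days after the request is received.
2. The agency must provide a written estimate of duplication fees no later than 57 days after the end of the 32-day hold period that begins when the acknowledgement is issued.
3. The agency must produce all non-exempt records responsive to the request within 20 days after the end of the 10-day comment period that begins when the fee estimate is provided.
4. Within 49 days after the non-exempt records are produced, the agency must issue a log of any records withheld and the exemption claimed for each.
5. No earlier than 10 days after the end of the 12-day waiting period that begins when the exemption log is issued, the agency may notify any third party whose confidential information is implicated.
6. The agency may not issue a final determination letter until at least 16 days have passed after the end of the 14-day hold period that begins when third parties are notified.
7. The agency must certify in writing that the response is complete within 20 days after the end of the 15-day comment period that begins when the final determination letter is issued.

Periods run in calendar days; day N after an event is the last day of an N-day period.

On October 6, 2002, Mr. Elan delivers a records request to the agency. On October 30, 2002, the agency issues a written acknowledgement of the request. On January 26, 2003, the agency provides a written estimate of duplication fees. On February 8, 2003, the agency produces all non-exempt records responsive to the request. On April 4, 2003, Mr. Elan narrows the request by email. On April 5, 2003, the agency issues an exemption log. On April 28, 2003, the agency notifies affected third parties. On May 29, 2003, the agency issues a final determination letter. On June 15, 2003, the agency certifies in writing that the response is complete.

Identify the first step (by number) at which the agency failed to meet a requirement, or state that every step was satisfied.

(1) the permitted window runs from October 6, 2002 + 5 = October 11, 2002 to October 6, 2002 + 26 = November 1, 2002; done October 30, 2002, which is between those dates.
(2) due by December 1, 2002 + 57 days = January 27, 2003; January 26, 2003 is within that limit.
(3) due by February 5, 2003 + 20 days = February 25, 2003; done February 8, 2003 — timely.
(4) due by February 8, 2003 + 49 days = March 29, 2003; April 5, 2003 misses that deadline by 7 days.
Later steps need not be reached.

Step 4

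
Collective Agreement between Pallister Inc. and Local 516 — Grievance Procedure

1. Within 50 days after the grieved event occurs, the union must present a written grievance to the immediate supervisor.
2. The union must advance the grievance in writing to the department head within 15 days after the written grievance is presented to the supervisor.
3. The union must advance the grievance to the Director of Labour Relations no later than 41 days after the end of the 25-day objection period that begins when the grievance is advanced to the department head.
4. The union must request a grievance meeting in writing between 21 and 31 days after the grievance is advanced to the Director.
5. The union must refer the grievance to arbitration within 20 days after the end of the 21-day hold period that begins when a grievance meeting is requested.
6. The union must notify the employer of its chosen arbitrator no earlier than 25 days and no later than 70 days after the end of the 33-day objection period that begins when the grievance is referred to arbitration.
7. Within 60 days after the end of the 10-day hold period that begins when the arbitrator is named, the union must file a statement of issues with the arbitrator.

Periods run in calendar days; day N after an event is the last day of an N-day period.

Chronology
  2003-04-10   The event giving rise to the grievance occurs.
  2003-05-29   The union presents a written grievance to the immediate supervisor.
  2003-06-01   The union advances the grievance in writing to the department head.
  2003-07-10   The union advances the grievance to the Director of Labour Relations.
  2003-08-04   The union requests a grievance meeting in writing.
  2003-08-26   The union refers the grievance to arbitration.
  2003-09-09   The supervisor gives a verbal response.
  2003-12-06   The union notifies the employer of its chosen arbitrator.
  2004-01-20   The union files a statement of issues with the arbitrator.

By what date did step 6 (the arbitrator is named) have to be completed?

2003-12-07

The grievance is referred to arbitration on 2003-08-26; the 33-day objection period therefore ends 2003-09-28, and step 6 runs from that date. The window is 25–70 days after 2003-09-28; it closes on 2003-12-07.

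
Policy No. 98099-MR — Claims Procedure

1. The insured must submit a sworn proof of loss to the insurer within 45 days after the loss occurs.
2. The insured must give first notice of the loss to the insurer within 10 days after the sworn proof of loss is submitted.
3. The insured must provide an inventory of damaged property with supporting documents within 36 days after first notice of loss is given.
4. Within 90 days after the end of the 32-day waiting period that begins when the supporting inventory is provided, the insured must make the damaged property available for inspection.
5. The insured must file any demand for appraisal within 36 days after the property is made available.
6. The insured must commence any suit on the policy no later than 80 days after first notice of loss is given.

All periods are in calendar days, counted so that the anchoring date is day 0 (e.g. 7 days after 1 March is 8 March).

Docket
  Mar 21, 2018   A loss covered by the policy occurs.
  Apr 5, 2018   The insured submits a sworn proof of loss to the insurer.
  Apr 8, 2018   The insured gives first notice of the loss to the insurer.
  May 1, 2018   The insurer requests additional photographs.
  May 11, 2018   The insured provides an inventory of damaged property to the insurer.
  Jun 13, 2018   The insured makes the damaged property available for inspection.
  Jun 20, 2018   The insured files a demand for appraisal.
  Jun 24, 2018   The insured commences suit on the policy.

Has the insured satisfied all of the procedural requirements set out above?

Step 1 — counting 45 days from Mar 21, 2018 (when the loss occurs) gives a deadline of May 5, 2018; completed Apr 5, 2018, before the deadline.
Step 2 — counting 10 days from Apr 5, 2018 (when the sworn proof of loss is submitted) gives a deadline of Apr 15, 2018; completed Apr 8, 2018, before the deadline.
Step 3 — counting 36 days from Apr 8, 2018 (when first notice of loss is given) gives a deadline of May 14, 2018; completed May 11, 2018, before the deadline.
Step 4 — counting 90 days from Jun 12, 2018 (end of the 32-day waiting period, which began when the supporting inventory is provided on May 11, 2018) gives a deadline of Sep 10, 2018; done Jun 13, 2018 — timely.
Step 5 — counting 36 days from Jun 13, 2018 (when the property is made available) gives a deadline of Jul 19, 2018; done Jun 20, 2018 — timely.
Step 6 — counting 80 days from Apr 8, 2018 (when first notice of loss is given) gives a deadline of Jun 27, 2018; completed Jun 24, 2018, before the deadline.

Yes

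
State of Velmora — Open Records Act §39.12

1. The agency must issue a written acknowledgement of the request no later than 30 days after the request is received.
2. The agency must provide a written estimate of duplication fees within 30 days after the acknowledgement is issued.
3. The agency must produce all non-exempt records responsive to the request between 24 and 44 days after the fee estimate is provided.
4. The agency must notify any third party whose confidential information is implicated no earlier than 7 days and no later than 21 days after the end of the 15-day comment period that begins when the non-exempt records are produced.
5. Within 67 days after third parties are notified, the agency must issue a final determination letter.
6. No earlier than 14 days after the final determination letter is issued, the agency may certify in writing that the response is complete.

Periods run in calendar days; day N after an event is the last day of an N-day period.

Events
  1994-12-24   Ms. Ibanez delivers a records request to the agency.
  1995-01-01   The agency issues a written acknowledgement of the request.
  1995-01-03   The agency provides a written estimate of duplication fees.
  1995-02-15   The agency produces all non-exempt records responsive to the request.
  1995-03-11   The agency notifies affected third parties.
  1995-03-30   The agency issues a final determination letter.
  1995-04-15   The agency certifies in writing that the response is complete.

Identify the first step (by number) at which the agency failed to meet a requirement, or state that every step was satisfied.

(1) due by 1994-12-24 + 30 days = 1995-01-23; done 1995-01-01 — timely.
(2) due by 1995-01-01 + 30 days = 1995-01-31; completed 1995-01-03, before the deadline.
(3) the permitted window runs from 1995-01-03 + 24 = 1995-01-27 to 1995-01-03 + 44 = 1995-02-16; 1995-02-15 falls inside that range.
(4) the permitted window runs from 1995-03-02 + 7 = 1995-03-09 to 1995-03-02 + 21 = 1995-03-23; 1995-03-11 falls inside that range.
(5) due by 1995-03-11 + 67 days = 1995-05-17; completed 1995-03-30, before the deadline.
(6) permitted from 1995-03-30 + 14 days = 1995-04-13 onward; done 1995-04-15, after the minimum wait.

None — every step was satisfied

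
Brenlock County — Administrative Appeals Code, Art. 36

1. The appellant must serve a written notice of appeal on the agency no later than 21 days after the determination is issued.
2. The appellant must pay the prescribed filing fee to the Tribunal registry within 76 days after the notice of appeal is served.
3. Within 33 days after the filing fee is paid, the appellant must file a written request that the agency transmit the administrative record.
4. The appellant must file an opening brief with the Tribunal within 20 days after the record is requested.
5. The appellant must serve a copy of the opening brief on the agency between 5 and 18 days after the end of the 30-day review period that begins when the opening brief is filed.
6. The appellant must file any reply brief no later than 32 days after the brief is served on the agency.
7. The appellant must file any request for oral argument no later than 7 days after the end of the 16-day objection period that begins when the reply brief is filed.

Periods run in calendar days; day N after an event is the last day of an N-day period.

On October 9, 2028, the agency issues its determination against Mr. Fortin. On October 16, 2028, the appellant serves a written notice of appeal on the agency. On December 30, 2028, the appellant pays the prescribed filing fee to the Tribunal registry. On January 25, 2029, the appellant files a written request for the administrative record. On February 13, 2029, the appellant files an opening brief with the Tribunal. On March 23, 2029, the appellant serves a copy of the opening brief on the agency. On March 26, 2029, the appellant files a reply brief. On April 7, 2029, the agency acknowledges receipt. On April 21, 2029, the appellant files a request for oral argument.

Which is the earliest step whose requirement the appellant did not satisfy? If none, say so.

(1) due by October 9, 2028 + 21 days = October 30, 2028; October 16, 2028 is within that limit.
(2) due by October 16, 2028 + 76 days = December 31, 2028; December 30, 2028 is within that limit.
(3) due by December 30, 2028 + 33 days = February 1, 2029; January 25, 2029 is within that limit.
(4) due by January 25, 2029 + 20 days = February 14, 2029; completed February 13, 2029, before the deadline.
(5) the permitted window runs from March 15, 2029 + 5 = March 20, 2029 to March 15, 2029 + 18 = April 2, 2029; done March 23, 2029 — within the window.
(6) due by March 23, 2029 + 32 days = April 24, 2029; done March 26, 2029 — timely.
(7) due by April 11, 2029 + 7 days = April 18, 2029; done April 21, 2029 — 3 days late.
The procedure was therefore not followed at step 7.

Step 7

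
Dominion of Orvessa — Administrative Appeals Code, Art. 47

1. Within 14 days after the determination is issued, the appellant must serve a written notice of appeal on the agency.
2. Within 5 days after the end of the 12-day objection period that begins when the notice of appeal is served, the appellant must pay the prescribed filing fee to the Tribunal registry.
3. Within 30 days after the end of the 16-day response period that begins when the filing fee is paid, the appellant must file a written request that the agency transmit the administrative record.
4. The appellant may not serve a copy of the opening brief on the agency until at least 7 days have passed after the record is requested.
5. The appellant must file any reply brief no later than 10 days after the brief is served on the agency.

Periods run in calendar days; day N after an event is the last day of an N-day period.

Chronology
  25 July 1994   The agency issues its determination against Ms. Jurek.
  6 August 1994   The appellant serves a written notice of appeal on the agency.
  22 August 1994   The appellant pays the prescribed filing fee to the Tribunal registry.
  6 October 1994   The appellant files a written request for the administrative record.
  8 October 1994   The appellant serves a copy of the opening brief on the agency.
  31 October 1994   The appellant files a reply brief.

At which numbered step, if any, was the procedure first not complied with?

Step 1: 14 days after 25 July 1994 (when the determination is issued) is 8 August 1994; done 6 August 1994 — timely.
Step 2: 5 days after 18 August 1994 (end of the 12-day objection period, which began when the notice of appeal is served on 6 August 1994) is 23 August 1994; 22 August 1994 is within that limit.
Step 3: 30 days after 7 September 1994 (end of the 16-day response period, which began when the filing fee is paid on 22 August 1994) is 7 October 1994; completed 6 October 1994, before the deadline.
Step 4: the earliest permitted date is 7 days after 6 October 1994 (when the record is requested), i.e. 13 October 1994; acted on 8 October 1994, 5 days prematurely.
The procedure was therefore not followed at step 4.

Step 4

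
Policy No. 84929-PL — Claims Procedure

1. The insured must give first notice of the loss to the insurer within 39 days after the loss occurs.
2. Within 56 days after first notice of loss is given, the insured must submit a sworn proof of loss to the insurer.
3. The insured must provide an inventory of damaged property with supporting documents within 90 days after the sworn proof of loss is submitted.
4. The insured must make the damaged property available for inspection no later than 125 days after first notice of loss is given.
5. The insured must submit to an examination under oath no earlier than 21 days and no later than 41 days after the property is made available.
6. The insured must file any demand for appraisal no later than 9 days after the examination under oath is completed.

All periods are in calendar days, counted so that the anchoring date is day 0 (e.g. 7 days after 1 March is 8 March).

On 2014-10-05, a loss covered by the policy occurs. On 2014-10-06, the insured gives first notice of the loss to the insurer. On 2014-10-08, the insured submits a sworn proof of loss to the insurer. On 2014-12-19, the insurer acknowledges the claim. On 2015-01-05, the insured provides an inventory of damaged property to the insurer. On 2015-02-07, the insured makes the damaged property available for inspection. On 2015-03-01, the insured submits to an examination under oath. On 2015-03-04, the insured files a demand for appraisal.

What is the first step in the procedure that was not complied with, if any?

(1) due by 2014-10-05 + 39 days = 2014-11-13; completed 2014-10-06, before the deadline.
(2) due by 2014-10-06 + 56 days = 2014-12-01; completed 2014-10-08, before the deadline.
(3) due by 2014-10-08 + 90 days = 2015-01-06; done 2015-01-05 — timely.
(4) due by 2014-10-06 + 125 days = 2015-02-08; 2015-02-07 is within that limit.
(5) the permitted window runs from 2015-02-07 + 21 = 2015-02-28 to 2015-02-07 + 41 = 2015-03-20; done 2015-03-01, which is between those dates.
(6) due by 2015-03-01 + 9 days = 2015-03-10; done 2015-03-04 — timely.

None — every step was satisfied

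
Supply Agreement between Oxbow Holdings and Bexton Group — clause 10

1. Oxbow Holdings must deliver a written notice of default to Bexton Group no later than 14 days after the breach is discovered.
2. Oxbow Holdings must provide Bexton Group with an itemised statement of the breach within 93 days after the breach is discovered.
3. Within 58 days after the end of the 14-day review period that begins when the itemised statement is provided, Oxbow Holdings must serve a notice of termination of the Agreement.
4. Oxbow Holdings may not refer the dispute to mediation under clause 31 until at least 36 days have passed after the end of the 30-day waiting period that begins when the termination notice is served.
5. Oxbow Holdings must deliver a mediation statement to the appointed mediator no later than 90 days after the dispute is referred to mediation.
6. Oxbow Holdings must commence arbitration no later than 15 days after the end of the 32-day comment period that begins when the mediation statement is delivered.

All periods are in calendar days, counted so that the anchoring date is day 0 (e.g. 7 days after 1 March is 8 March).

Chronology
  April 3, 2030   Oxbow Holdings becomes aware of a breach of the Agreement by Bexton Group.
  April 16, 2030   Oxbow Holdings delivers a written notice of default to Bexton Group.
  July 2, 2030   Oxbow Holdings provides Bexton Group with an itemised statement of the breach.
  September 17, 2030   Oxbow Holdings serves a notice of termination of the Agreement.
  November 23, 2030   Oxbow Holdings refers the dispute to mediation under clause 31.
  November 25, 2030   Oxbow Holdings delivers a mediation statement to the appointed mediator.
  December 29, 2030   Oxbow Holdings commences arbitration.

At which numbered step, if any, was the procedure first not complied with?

(1) due by April 3, 2030 + 14 days = April 17, 2030; April 16, 2030 is within that limit.
(2) due by April 3, 2030 + 93 days = July 5, 2030; done July 2, 2030 — timely.
(3) due by July 16, 2030 + 58 days = September 12, 2030; September 17, 2030 misses that deadline by 5 days.

Step 3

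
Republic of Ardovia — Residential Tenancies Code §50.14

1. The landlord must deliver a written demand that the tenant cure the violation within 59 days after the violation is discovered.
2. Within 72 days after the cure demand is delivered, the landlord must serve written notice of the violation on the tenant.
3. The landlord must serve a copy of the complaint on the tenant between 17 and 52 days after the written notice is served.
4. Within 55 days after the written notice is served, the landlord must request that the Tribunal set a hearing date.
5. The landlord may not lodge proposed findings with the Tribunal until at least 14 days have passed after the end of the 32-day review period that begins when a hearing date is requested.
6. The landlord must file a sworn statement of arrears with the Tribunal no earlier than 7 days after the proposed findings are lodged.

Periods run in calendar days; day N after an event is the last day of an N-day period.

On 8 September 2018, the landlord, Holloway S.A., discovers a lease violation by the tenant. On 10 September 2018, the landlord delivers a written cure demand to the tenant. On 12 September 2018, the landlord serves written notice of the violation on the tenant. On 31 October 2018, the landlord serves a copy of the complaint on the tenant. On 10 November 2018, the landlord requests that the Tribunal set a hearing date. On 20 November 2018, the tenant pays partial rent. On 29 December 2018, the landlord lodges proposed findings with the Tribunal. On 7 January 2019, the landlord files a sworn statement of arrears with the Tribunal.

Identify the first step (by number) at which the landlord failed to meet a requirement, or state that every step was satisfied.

Step 1 — counting 59 days from 8 September 2018 (when the violation is discovered) gives a deadline of 6 November 2018; 10 September 2018 is within that limit.
Step 2 — counting 72 days from 10 September 2018 (when the cure demand is delivered) gives a deadline of 21 November 2018; completed 12 September 2018, before the deadline.
Step 3 — 17 and 52 days from 12 September 2018 (when the written notice is served) are 29 September 2018 and 3 November 2018 respectively; done 31 October 2018 — within the window.
Step 4 — counting 55 days from 12 September 2018 (when the written notice is served) gives a deadline of 6 November 2018; 10 November 2018 misses that deadline by 4 days.

Step 4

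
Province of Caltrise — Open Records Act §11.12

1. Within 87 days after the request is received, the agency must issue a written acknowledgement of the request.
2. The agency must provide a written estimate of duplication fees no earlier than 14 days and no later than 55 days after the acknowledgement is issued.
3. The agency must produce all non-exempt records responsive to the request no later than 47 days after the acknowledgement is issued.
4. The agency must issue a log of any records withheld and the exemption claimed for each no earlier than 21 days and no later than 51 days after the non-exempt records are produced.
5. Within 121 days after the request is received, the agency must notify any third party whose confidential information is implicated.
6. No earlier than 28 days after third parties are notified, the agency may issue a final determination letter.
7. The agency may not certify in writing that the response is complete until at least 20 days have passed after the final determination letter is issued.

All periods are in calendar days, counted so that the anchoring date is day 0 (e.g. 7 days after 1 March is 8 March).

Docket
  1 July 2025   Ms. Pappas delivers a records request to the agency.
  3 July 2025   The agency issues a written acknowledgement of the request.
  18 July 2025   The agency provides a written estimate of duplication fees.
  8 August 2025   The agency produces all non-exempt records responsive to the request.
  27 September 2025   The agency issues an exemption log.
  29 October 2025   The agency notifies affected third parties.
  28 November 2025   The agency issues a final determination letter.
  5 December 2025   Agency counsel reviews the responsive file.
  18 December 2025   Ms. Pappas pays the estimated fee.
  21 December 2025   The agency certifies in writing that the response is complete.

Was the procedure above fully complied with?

Step 1: 87 days after 1 July 2025 (when the request is received) is 26 September 2025; completed 3 July 2025, before the deadline.
Step 2: the window is 14–55 days after 3 July 2025 (when the acknowledgement is issued), so 17 July 2025 through 27 August 2025; done 18 July 2025 — within the window.
Step 3: 47 days after 3 July 2025 (when the acknowledgement is issued) is 19 August 2025; 8 August 2025 is within that limit.
Step 4: the window is 21–51 days after 8 August 2025 (when the non-exempt records are produced), so 29 August 2025 through 28 September 2025; done 27 September 2025, which is between those dates.
Step 5: 121 days after 1 July 2025 (when the request is received) is 30 October 2025; done 29 October 2025 — timely.
Step 6: the earliest permitted date is 28 days after 29 October 2025 (when third parties are notified), i.e. 26 November 2025; 28 November 2025 is on or after that date.
Step 7: the earliest permitted date is 20 days after 28 November 2025 (when the final determination letter is issued), i.e. 18 December 2025; done 21 December 2025, after the minimum wait.

Yes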